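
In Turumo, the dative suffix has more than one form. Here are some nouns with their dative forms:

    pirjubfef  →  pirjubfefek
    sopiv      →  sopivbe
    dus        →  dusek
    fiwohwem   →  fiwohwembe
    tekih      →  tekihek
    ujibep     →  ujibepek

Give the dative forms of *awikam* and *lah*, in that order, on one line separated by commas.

awikambe, lahek

The pattern is voicing of the final consonant: -ek when the stem ends in a voiceless consonant (*pirjubfef*, *dus*, *tekih*, *ujibep*); -be when the stem ends in a voiced consonant (*sopiv*, *fiwohwem*).
*awikam* — final consonant /m/ (voiced) → -be → *awikambe*.
The final consonant of *lah* is /h/, which is voiceless, so the suffix is -ek, giving *lahek*.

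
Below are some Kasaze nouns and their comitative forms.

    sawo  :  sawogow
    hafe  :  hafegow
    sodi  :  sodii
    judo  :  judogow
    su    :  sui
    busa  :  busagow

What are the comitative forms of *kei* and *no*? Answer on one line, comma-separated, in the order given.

The pattern is height harmony: -i when the last vowel of the stem is a high vowel (*sodi*, *su*); -gow when the last vowel of the stem is a non-high vowel (*sawo*, *hafe*, *judo*, *busa*).
*kei* — last vowel /i/ (a high vowel) → -i → *keii*.
*no* — last vowel /o/ (a non-high vowel) → -gow → *nogow*.

keii, nogow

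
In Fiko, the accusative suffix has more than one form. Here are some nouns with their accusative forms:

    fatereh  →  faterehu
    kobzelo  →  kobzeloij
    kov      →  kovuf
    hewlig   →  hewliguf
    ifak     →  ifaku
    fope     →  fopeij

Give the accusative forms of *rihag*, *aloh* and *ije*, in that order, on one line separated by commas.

rihaguf, alohu, ijeij

Looking at the final sound of each stem: -u when the stem ends in a voiceless consonant (*fatereh*, *ifak*); -uf when the stem ends in a voiced consonant (*kov*, *hewlig*); -ij when the stem ends in a vowel (*kobzelo*, *fope*).
*rihag* — final sound /g/ (a voiced consonant) → -uf → *rihaguf*.
*aloh* — final sound /h/ (a voiceless consonant) → -u → *alohu*.
*ije* — final sound /e/ (a vowel) → -ij → *ijeij*.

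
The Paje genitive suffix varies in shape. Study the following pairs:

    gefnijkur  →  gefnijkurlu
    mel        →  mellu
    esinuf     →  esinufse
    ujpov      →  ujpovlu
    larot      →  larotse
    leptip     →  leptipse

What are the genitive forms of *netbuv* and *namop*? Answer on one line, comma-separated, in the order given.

The pattern is voicing of the final consonant: -se when the stem ends in a voiceless consonant (*esinuf*, *larot*, *leptip*); -lu when the stem ends in a voiced consonant (*gefnijkur*, *mel*, *ujpov*).
*netbuv*: final consonant = /v/, voiced → -lu → *netbuvlu*.
*namop* — final consonant /p/ (voiceless) → -se → *namopse*.

netbuvlu, namopse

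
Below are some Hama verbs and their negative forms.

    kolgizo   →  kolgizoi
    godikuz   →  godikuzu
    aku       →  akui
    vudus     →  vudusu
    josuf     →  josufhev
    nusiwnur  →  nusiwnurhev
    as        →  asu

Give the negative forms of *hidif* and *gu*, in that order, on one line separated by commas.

hidifhev, gui

Looking at the final sound of each stem: -u when the stem ends in a sibilant (*godikuz*, *vudus*, *as*); -hev when the stem ends in a non-sibilant consonant (*josuf*, *nusiwnur*); -i when the stem ends in a vowel (*kolgizo*, *aku*).
Since the final sound of *hidif* is /f/ (a non-sibilant consonant), it takes -hev, giving *hidifhev*.
*gu* — final sound /u/ (a vowel) → -i → *gui*.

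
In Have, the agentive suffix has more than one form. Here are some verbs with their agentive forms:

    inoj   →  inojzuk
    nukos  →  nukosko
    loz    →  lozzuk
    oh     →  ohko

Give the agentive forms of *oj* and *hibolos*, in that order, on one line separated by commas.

Looking at the final consonant of each stem: -ko when the stem ends in a voiceless consonant (*nukos*, *oh*); -zuk when the stem ends in a voiced consonant (*inoj*, *loz*).
*oj*: final consonant = /j/, voiced → -zuk → *ojzuk*.
*hibolos* — final consonant /s/ (voiceless) → -ko → *hibolosko*.

ojzuk, hibolosko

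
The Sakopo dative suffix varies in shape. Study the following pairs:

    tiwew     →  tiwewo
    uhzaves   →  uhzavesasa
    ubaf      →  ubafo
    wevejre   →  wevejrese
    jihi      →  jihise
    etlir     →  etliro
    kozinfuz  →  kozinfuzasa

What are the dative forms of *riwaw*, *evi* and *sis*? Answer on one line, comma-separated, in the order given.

riwawo, evise, sisasa

The pattern is sibilance of the final sound: -asa when the stem ends in a sibilant (*uhzaves*, *kozinfuz*); -o when the stem ends in a non-sibilant consonant (*tiwew*, *ubaf*, *etlir*); -se when the stem ends in a vowel (*wevejre*, *jihi*).
The final sound of *riwaw* is /w/, which is a non-sibilant consonant, so the suffix is -o, giving *riwawo*.
The final sound of *evi* is /i/, which is a vowel, so the suffix is -se, giving *evise*.
The final sound of *sis* is /s/, which is a sibilant, so the suffix is -asa, giving *sisasa*.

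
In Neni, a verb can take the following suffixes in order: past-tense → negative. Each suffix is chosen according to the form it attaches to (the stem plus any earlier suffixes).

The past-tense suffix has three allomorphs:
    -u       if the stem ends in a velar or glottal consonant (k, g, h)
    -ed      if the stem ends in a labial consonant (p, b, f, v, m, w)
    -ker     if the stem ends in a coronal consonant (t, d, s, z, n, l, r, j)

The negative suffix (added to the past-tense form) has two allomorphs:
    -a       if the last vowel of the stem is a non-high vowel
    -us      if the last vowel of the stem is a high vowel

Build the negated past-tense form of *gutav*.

Since the final consonant of *gutav* is /v/ (labial), it takes -ed, giving *gutaved*.
The past-tense form *gutaved*: last vowel = /e/, a non-high vowel → -a → *gutaveda*.

gutaveda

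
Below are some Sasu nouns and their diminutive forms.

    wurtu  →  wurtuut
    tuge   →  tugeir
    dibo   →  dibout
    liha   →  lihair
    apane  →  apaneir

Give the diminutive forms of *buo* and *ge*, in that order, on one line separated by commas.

buout, geir

The alternation tracks the last vowel of the stem — -ut when the last vowel of the stem is a rounded vowel (*wurtu*, *dibo*); -ir when the last vowel of the stem is an unrounded vowel (*tuge*, *liha*, *apane*).
The last vowel of *buo* is /o/, which is a rounded vowel, so the suffix is -ut, giving *buout*.
*ge*: last vowel = /e/, an unrounded vowel → -ir → *geir*.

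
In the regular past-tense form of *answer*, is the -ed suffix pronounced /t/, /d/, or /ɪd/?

The stem *answer* ends in a voiced sound other than /d/.
The -ed suffix is realized as /ɪd/ after /t, d/; as /t/ after other voiceless consonants; and as /d/ after other voiced sounds.
So -ed on *answer* is pronounced /d/.

/d/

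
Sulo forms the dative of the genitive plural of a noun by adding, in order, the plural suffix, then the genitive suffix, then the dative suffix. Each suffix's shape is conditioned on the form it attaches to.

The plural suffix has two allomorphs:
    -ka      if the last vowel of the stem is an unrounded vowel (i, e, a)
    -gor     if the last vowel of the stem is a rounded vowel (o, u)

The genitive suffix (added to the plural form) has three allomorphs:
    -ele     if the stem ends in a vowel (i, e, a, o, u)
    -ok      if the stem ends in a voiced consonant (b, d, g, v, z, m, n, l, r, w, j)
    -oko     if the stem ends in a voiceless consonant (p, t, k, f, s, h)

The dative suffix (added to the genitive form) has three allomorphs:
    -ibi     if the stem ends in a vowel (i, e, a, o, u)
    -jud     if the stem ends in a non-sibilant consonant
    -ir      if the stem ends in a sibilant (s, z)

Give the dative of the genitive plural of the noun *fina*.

The last vowel of *fina* is /a/, which is an unrounded vowel, so the plural suffix is -ka, giving *finaka*.
Since the final sound of the plural form *finaka* is /a/ (a vowel), it takes -ele, giving *finakaele*.
Since the final sound of the genitive form *finakaele* is /e/ (a vowel), it takes -ibi, giving *finakaeleibi*.

finakaeleibi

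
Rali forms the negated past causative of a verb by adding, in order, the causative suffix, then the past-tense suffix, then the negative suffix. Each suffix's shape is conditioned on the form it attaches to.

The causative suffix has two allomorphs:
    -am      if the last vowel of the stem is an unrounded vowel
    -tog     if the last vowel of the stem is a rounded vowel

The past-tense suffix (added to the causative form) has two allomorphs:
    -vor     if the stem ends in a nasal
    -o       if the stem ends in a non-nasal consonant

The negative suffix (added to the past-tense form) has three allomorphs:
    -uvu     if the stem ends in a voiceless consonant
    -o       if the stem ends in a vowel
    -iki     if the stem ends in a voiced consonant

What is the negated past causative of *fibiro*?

The last vowel of *fibiro* is /o/, which is a rounded vowel, so the causative suffix is -tog, giving *fibirotog*.
The causative form *fibirotog*: final consonant = /g/, non-nasal → -o → *fibirotogo*.
The past-tense form *fibirotogo* — final sound /o/ (a vowel) → -o → *fibirotogoo*.

fibirotogoo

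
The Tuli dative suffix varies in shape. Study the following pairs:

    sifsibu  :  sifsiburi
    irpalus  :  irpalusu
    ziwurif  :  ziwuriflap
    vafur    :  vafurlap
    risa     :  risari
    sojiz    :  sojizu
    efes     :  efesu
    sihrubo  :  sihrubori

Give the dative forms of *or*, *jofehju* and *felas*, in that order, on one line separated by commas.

orlap, jofehjuri, felasu

The pattern is sibilance of the final sound: -u when the stem ends in a sibilant (*irpalus*, *sojiz*, *efes*); -lap when the stem ends in a non-sibilant consonant (*ziwurif*, *vafur*); -ri when the stem ends in a vowel (*sifsibu*, *risa*, *sihrubo*).
*or*: final sound = /r/, a non-sibilant consonant → -lap → *orlap*.
*jofehju*: final sound = /u/, a vowel → -ri → *jofehjuri*.
The final sound of *felas* is /s/, which is a sibilant, so the suffix is -u, giving *felasu*.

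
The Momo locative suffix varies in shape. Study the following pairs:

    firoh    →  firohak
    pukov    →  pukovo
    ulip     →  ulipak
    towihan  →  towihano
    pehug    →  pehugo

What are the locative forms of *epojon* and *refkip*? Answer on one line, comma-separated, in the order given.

epojono, refkipak

The alternation tracks the final consonant of the stem — -ak when the stem ends in a voiceless consonant (*firoh*, *ulip*); -o when the stem ends in a voiced consonant (*pukov*, *towihan*, *pehug*).
The final consonant of *epojon* is /n/, which is voiced, so the suffix is -o, giving *epojono*.
Since the final consonant of *refkip* is /p/ (voiceless), it takes -ak, giving *refkipak*.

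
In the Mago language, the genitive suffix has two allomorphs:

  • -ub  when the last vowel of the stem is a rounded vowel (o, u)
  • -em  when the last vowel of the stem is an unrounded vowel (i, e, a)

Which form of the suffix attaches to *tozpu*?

-ub

The last vowel of *tozpu* is /u/, which is a rounded vowel, so the suffix is -ub.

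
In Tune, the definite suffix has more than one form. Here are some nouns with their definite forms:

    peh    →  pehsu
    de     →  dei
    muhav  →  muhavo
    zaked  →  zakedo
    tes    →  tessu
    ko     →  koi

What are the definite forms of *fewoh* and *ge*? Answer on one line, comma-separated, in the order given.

The suffix is conditioned by the final sound: -su when the stem ends in a voiceless consonant (*peh*, *tes*); -o when the stem ends in a voiced consonant (*muhav*, *zaked*); -i when the stem ends in a vowel (*de*, *ko*).
Since the final sound of *fewoh* is /h/ (a voiceless consonant), it takes -su, giving *fewohsu*.
*ge*: final sound = /e/, a vowel → -i → *gei*.

fewohsu, gei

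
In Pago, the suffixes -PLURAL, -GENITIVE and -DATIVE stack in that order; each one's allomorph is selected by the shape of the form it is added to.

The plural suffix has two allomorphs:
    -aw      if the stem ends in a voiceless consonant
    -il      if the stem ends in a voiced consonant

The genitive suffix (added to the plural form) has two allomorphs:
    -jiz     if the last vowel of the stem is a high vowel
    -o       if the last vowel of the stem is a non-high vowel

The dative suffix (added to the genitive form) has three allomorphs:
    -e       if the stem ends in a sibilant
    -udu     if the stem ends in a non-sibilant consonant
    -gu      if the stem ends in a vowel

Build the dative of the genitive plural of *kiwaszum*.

kiwaszumiljize

The final consonant of *kiwaszum* is /m/, which is voiced, so the plural suffix is -il, giving *kiwaszumil*.
Since the last vowel of the plural form *kiwaszumil* is /i/ (a high vowel), it takes -jiz, giving *kiwaszumiljiz*.
The genitive form *kiwaszumiljiz*: final sound = /z/, a sibilant → -e → *kiwaszumiljize*.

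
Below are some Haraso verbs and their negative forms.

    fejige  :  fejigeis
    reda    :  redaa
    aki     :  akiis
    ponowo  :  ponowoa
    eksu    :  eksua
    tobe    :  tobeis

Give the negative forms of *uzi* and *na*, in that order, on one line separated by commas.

uziis, naa

The suffix is conditioned by the last vowel: -is when the last vowel of the stem is a front vowel (*fejige*, *aki*, *tobe*); -a when the last vowel of the stem is a back vowel (*reda*, *ponowo*, *eksu*).
*uzi*: last vowel = /i/, a front vowel → -is → *uziis*.
Since the last vowel of *na* is /a/ (a back vowel), it takes -a, giving *naa*.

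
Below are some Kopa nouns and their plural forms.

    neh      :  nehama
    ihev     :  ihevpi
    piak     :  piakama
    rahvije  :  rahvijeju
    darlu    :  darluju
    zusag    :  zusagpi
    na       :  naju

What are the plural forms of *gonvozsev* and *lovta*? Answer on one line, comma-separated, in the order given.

Looking at the final sound of each stem: -ama when the stem ends in a voiceless consonant (*neh*, *piak*); -pi when the stem ends in a voiced consonant (*ihev*, *zusag*); -ju when the stem ends in a vowel (*rahvije*, *darlu*, *na*).
*gonvozsev*: final sound = /v/, a voiced consonant → -pi → *gonvozsevpi*.
The final sound of *lovta* is /a/, which is a vowel, so the suffix is -ju, giving *lovtaju*.

gonvozsevpi, lovtaju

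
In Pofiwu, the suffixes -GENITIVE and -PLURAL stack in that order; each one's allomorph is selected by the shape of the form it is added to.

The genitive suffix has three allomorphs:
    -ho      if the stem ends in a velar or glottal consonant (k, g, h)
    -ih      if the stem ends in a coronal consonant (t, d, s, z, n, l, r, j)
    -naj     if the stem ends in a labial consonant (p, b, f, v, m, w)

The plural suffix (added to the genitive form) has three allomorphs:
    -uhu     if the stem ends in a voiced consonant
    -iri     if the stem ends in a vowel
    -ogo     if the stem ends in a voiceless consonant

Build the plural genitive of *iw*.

iwnajuhu

*iw* — final consonant /w/ (labial) → -naj → *iwnaj*.
The final sound of the genitive form *iwnaj* is /j/, which is a voiced consonant, so the plural suffix is -uhu, giving *iwnajuhu*.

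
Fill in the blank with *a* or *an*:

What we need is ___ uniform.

The indefinite article is chosen by the initial *sound* of the following word, not its spelling.
*uniform* begins with the sound /juː/ (u pronounced /juː/) — a consonant sound.
So the article is *a*: What we need is a uniform.

a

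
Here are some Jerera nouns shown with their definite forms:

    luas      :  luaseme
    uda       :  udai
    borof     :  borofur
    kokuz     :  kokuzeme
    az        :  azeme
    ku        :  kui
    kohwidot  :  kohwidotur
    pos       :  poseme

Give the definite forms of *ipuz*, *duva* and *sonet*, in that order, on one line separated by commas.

Looking at the final sound of each stem: -eme when the stem ends in a sibilant (*luas*, *kokuz*, *az*, *pos*); -ur when the stem ends in a non-sibilant consonant (*borof*, *kohwidot*); -i when the stem ends in a vowel (*uda*, *ku*).
*ipuz*: final sound = /z/, a sibilant → -eme → *ipuzeme*.
*duva*: final sound = /a/, a vowel → -i → *duvai*.
*sonet*: final sound = /t/, a non-sibilant consonant → -ur → *sonetur*.

ipuzeme, duvai, sonetur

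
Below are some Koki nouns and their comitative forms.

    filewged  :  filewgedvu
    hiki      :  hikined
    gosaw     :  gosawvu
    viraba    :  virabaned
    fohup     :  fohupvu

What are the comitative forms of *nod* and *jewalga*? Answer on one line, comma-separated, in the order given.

nodvu, jewalganed

The pattern is consonant vs. vowel: -vu when the stem ends in a consonant (*filewged*, *gosaw*, *fohup*); -ned when the stem ends in a vowel (*hiki*, *viraba*).
Since the final sound of *nod* is /d/ (a consonant), it takes -vu, giving *nodvu*.
*jewalga* — final sound /a/ (a vowel) → -ned → *jewalganed*.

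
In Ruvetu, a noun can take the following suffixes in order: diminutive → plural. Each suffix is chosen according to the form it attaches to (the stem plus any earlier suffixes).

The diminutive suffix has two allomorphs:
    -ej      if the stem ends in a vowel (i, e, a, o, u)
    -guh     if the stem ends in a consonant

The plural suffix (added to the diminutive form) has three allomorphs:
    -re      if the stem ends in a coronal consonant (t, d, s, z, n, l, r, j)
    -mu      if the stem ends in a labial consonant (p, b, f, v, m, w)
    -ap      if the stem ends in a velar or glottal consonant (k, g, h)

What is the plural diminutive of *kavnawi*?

kavnawiejre

Since the final sound of *kavnawi* is /i/ (a vowel), it takes -ej, giving *kavnawiej*.
The diminutive form *kavnawiej*: final consonant = /j/, coronal → -re → *kavnawiejre*.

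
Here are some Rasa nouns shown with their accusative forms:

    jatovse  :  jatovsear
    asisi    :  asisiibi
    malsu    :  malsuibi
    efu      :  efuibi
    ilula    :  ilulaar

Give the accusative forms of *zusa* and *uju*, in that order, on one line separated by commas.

The pattern is height harmony: -ibi when the last vowel of the stem is a high vowel (*asisi*, *malsu*, *efu*); -ar when the last vowel of the stem is a non-high vowel (*jatovse*, *ilula*).
*zusa* — last vowel /a/ (a non-high vowel) → -ar → *zusaar*.
Since the last vowel of *uju* is /u/ (a high vowel), it takes -ibi, giving *ujuibi*.

zusaar, ujuibi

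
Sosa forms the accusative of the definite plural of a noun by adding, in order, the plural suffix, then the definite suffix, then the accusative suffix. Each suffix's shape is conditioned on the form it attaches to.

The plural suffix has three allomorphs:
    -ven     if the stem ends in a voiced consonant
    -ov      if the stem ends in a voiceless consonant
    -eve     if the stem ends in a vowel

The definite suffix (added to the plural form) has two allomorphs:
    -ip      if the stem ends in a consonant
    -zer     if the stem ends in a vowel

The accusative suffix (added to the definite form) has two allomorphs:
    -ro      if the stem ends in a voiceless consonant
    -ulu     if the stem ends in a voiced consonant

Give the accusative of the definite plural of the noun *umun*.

umunvenipro

Since the final sound of *umun* is /n/ (a voiced consonant), it takes -ven, giving *umunven*.
The plural form *umunven*: final sound = /n/, a consonant → -ip → *umunvenip*.
Since the final consonant of the definite form *umunvenip* is /p/ (voiceless), it takes -ro, giving *umunvenipro*.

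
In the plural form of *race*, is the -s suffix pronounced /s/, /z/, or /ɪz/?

The stem *race* ends in a sibilant (/s, z, ʃ, ʒ, tʃ, dʒ/).
The plural suffix surfaces as /ɪz/ after sibilants, /s/ after other voiceless consonants, and /z/ after other voiced sounds.
So the plural -s on *race* is pronounced /ɪz/.

/ɪz/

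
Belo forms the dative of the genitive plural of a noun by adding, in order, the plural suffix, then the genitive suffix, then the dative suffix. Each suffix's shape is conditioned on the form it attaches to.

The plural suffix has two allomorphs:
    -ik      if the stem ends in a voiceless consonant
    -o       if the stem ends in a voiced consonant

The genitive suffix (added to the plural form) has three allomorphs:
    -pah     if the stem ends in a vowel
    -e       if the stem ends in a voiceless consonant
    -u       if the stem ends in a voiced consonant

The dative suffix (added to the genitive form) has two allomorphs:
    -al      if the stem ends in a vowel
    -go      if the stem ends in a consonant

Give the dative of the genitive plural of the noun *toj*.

tojopahgo

*toj*: final consonant = /j/, voiced → -o → *tojo*.
Since the final sound of the plural form *tojo* is /o/ (a vowel), it takes -pah, giving *tojopah*.
The genitive form *tojopah*: final sound = /h/, a consonant → -go → *tojopahgo*.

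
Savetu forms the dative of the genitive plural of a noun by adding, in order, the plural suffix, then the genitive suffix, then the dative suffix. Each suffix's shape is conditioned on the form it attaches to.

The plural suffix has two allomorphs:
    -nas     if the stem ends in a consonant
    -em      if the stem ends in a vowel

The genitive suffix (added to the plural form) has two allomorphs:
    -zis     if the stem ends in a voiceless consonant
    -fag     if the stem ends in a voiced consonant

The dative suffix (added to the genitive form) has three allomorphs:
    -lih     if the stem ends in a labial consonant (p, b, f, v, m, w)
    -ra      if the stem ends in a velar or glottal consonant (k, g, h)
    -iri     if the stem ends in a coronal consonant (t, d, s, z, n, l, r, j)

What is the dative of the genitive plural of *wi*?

*wi*: final sound = /i/, a vowel → -em → *wiem*.
Since the final consonant of the plural form *wiem* is /m/ (voiced), it takes -fag, giving *wiemfag*.
The final consonant of the genitive form *wiemfag* is /g/, which is velar/glottal, so the dative suffix is -ra, giving *wiemfagra*.

wiemfagra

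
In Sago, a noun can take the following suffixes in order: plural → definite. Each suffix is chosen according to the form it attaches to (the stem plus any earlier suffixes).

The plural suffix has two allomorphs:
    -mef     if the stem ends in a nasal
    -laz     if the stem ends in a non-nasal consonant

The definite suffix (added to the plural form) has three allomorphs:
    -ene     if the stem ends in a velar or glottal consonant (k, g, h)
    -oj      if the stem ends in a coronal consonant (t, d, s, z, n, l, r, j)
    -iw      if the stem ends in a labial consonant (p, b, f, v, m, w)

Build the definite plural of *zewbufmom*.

The final consonant of *zewbufmom* is /m/, which is a nasal, so the plural suffix is -mef, giving *zewbufmommef*.
The plural form *zewbufmommef*: final consonant = /f/, labial → -iw → *zewbufmommefiw*.

zewbufmommefiw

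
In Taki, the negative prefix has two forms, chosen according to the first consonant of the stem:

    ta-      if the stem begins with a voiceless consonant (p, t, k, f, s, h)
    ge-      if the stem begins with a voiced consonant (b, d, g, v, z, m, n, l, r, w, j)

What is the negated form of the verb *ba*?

geba

*ba* — first consonant /b/ (voiced) → ge- → *geba*.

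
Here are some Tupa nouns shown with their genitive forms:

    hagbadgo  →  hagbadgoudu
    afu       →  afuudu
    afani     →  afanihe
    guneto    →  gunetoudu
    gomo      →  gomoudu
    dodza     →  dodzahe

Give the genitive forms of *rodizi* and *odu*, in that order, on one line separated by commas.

rodizihe, oduudu

The pattern is rounding harmony: -udu when the last vowel of the stem is a rounded vowel (*hagbadgo*, *afu*, *guneto*, *gomo*); -he when the last vowel of the stem is an unrounded vowel (*afani*, *dodza*).
*rodizi*: last vowel = /i/, an unrounded vowel → -he → *rodizihe*.
The last vowel of *odu* is /u/, which is a rounded vowel, so the suffix is -udu, giving *oduudu*.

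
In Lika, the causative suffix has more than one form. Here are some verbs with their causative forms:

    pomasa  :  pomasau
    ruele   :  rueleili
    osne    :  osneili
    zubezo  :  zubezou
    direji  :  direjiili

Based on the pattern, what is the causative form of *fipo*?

The pattern is front/back vowel harmony: -ili when the last vowel of the stem is a front vowel (*ruele*, *osne*, *direji*); -u when the last vowel of the stem is a back vowel (*pomasa*, *zubezo*).
The last vowel of *fipo* is /o/, which is a back vowel, so the suffix is -u, giving *fipou*.

fipou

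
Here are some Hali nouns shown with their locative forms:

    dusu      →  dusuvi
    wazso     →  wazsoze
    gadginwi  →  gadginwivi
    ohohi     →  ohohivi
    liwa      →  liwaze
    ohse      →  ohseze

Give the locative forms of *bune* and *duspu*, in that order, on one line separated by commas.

The pattern is height harmony: -vi when the last vowel of the stem is a high vowel (*dusu*, *gadginwi*, *ohohi*); -ze when the last vowel of the stem is a non-high vowel (*wazso*, *liwa*, *ohse*).
The last vowel of *bune* is /e/, which is a non-high vowel, so the suffix is -ze, giving *buneze*.
Since the last vowel of *duspu* is /u/ (a high vowel), it takes -vi, giving *duspuvi*.

buneze, duspuvi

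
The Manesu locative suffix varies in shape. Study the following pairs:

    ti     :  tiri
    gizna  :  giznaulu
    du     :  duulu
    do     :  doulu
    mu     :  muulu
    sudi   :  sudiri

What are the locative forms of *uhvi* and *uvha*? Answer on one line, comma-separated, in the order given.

The pattern is front/back vowel harmony: -ri when the last vowel of the stem is a front vowel (*ti*, *sudi*); -ulu when the last vowel of the stem is a back vowel (*gizna*, *du*, *do*, *mu*).
Since the last vowel of *uhvi* is /i/ (a front vowel), it takes -ri, giving *uhviri*.
*uvha*: last vowel = /a/, a back vowel → -ulu → *uvhaulu*.

uhviri, uvhaulu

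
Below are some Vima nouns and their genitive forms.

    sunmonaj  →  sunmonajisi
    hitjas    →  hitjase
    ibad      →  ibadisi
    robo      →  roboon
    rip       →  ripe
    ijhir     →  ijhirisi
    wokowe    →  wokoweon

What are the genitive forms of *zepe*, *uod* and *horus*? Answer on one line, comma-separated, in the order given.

The suffix is conditioned by the final sound: -e when the stem ends in a voiceless consonant (*hitjas*, *rip*); -isi when the stem ends in a voiced consonant (*sunmonaj*, *ibad*, *ijhir*); -on when the stem ends in a vowel (*robo*, *wokowe*).
*zepe*: final sound = /e/, a vowel → -on → *zepeon*.
*uod* — final sound /d/ (a voiced consonant) → -isi → *uodisi*.
The final sound of *horus* is /s/, which is a voiceless consonant, so the suffix is -e, giving *horuse*.

zepeon, uodisi, horuse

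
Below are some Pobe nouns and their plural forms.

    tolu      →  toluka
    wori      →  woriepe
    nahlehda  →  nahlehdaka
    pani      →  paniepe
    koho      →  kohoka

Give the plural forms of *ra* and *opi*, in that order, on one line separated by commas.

raka, opiepe

Looking at the last vowel of each stem: -epe when the last vowel of the stem is a front vowel (*wori*, *pani*); -ka when the last vowel of the stem is a back vowel (*tolu*, *nahlehda*, *koho*).
*ra*: last vowel = /a/, a back vowel → -ka → *raka*.
The last vowel of *opi* is /i/, which is a front vowel, so the suffix is -epe, giving *opiepe*.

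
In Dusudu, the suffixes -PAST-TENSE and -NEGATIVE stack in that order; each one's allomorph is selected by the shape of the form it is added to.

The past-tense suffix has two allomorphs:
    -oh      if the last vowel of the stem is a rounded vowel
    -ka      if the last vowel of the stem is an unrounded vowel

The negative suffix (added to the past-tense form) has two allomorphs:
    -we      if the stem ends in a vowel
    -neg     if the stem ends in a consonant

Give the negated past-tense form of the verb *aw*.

*aw*: last vowel = /a/, an unrounded vowel → -ka → *awka*.
The final sound of the past-tense form *awka* is /a/, which is a vowel, so the negative suffix is -we, giving *awkawe*.

awkawe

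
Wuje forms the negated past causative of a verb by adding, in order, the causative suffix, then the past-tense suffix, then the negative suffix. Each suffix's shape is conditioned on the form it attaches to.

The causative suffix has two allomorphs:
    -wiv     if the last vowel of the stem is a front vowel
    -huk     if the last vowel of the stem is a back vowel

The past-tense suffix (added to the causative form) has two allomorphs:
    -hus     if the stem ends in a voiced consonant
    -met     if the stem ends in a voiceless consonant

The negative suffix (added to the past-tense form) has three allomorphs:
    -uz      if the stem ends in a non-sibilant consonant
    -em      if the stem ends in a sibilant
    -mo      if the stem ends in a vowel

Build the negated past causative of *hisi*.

The last vowel of *hisi* is /i/, which is a front vowel, so the causative suffix is -wiv, giving *hisiwiv*.
Since the final consonant of the causative form *hisiwiv* is /v/ (voiced), it takes -hus, giving *hisiwivhus*.
The past-tense form *hisiwivhus*: final sound = /s/, a sibilant → -em → *hisiwivhusem*.

hisiwivhusem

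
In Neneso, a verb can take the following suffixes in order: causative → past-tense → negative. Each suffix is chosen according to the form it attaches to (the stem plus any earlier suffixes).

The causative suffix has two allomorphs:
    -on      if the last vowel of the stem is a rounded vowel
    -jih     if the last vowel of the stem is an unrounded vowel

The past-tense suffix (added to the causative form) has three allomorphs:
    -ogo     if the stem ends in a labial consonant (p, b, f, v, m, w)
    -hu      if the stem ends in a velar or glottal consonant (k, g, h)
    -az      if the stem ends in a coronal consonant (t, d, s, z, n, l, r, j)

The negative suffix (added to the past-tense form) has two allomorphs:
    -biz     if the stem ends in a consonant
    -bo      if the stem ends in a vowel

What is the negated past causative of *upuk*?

The last vowel of *upuk* is /u/, which is a rounded vowel, so the causative suffix is -on, giving *upukon*.
Since the final consonant of the causative form *upukon* is /n/ (coronal), it takes -az, giving *upukonaz*.
The past-tense form *upukonaz*: final sound = /z/, a consonant → -biz → *upukonazbiz*.

upukonazbiz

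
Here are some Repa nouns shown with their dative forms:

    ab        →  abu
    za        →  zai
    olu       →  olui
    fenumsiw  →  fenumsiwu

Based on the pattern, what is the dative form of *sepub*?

sepubu

The pattern is consonant vs. vowel: -u when the stem ends in a consonant (*ab*, *fenumsiw*); -i when the stem ends in a vowel (*za*, *olu*).
The final sound of *sepub* is /b/, which is a consonant, so the suffix is -u, giving *sepubu*.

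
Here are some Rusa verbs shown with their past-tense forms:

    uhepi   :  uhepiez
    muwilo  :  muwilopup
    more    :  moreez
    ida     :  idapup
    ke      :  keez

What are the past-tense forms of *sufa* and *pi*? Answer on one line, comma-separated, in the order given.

sufapup, piez

The suffix is conditioned by the last vowel: -ez when the last vowel of the stem is a front vowel (*uhepi*, *more*, *ke*); -pup when the last vowel of the stem is a back vowel (*muwilo*, *ida*).
*sufa* — last vowel /a/ (a back vowel) → -pup → *sufapup*.
*pi* — last vowel /i/ (a front vowel) → -ez → *piez*.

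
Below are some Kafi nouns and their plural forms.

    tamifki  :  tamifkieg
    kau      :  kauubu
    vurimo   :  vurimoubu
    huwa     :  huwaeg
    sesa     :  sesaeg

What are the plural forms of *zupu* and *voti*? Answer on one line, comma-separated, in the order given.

The pattern is rounding harmony: -ubu when the last vowel of the stem is a rounded vowel (*kau*, *vurimo*); -eg when the last vowel of the stem is an unrounded vowel (*tamifki*, *huwa*, *sesa*).
*zupu*: last vowel = /u/, a rounded vowel → -ubu → *zupuubu*.
The last vowel of *voti* is /i/, which is an unrounded vowel, so the suffix is -eg, giving *votieg*.

zupuubu, votieg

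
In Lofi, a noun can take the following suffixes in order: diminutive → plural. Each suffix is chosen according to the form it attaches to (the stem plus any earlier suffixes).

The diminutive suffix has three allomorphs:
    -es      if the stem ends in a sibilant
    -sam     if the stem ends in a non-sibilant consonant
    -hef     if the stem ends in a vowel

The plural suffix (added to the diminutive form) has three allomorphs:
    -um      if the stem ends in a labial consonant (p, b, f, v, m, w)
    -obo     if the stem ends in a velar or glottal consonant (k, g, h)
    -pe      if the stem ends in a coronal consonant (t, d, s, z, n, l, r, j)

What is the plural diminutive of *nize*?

Since the final sound of *nize* is /e/ (a vowel), it takes -hef, giving *nizehef*.
The diminutive form *nizehef* — final consonant /f/ (labial) → -um → *nizehefum*.

nizehefum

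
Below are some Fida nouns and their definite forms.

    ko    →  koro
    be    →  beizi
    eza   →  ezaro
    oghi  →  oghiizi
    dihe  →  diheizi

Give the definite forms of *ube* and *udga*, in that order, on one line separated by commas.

Looking at the last vowel of each stem: -izi when the last vowel of the stem is a front vowel (*be*, *oghi*, *dihe*); -ro when the last vowel of the stem is a back vowel (*ko*, *eza*).
*ube*: last vowel = /e/, a front vowel → -izi → *ubeizi*.
Since the last vowel of *udga* is /a/ (a back vowel), it takes -ro, giving *udgaro*.

ubeizi, udgaro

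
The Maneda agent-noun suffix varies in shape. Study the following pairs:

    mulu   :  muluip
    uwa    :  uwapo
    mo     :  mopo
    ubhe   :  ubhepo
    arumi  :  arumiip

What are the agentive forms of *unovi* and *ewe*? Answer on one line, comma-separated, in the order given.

The pattern is height harmony: -ip when the last vowel of the stem is a high vowel (*mulu*, *arumi*); -po when the last vowel of the stem is a non-high vowel (*uwa*, *mo*, *ubhe*).
*unovi*: last vowel = /i/, a high vowel → -ip → *unoviip*.
*ewe* — last vowel /e/ (a non-high vowel) → -po → *ewepo*.

unoviip, ewepo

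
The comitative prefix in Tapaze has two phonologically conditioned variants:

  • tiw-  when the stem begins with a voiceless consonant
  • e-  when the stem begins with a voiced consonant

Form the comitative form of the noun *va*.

*va* — first consonant /v/ (voiced) → e- → *eva*.

eva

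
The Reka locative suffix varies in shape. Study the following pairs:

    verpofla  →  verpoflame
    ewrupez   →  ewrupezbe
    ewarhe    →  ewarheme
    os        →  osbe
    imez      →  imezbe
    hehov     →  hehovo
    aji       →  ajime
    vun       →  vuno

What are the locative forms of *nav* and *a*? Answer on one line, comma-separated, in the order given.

navo, ame

The pattern is sibilance of the final sound: -be when the stem ends in a sibilant (*ewrupez*, *os*, *imez*); -o when the stem ends in a non-sibilant consonant (*hehov*, *vun*); -me when the stem ends in a vowel (*verpofla*, *ewarhe*, *aji*).
Since the final sound of *nav* is /v/ (a non-sibilant consonant), it takes -o, giving *navo*.
*a* — final sound /a/ (a vowel) → -me → *ame*.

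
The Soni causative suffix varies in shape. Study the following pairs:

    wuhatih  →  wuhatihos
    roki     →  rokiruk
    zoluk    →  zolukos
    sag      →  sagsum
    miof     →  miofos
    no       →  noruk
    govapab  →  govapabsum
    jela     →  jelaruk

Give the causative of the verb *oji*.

ojiruk

The alternation tracks the final sound of the stem — -os when the stem ends in a voiceless consonant (*wuhatih*, *zoluk*, *miof*); -sum when the stem ends in a voiced consonant (*sag*, *govapab*); -ruk when the stem ends in a vowel (*roki*, *no*, *jela*).
*oji* — final sound /i/ (a vowel) → -ruk → *ojiruk*.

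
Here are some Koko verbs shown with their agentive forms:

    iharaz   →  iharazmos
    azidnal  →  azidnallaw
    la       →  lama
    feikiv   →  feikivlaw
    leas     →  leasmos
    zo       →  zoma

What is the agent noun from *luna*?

lunama

Looking at the final sound of each stem: -mos when the stem ends in a sibilant (*iharaz*, *leas*); -law when the stem ends in a non-sibilant consonant (*azidnal*, *feikiv*); -ma when the stem ends in a vowel (*la*, *zo*).
*luna*: final sound = /a/, a vowel → -ma → *lunama*.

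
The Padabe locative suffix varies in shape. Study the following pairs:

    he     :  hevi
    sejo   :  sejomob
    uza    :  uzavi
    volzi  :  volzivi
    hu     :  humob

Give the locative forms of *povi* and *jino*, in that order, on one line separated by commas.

povivi, jinomob

Looking at the last vowel of each stem: -mob when the last vowel of the stem is a rounded vowel (*sejo*, *hu*); -vi when the last vowel of the stem is an unrounded vowel (*he*, *uza*, *volzi*).
*povi* — last vowel /i/ (an unrounded vowel) → -vi → *povivi*.
The last vowel of *jino* is /o/, which is a rounded vowel, so the suffix is -mob, giving *jinomob*.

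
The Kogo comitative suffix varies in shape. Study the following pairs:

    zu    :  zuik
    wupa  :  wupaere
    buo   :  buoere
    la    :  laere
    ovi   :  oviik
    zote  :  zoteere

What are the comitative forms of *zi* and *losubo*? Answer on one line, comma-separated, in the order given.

The suffix is conditioned by the last vowel: -ik when the last vowel of the stem is a high vowel (*zu*, *ovi*); -ere when the last vowel of the stem is a non-high vowel (*wupa*, *buo*, *la*, *zote*).
*zi* — last vowel /i/ (a high vowel) → -ik → *ziik*.
The last vowel of *losubo* is /o/, which is a non-high vowel, so the suffix is -ere, giving *losuboere*.

ziik, losuboere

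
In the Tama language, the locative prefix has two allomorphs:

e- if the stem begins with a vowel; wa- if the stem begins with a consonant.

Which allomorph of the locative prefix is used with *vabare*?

Since the first sound of *vabare* is /v/ (a consonant), it takes wa-.

wa-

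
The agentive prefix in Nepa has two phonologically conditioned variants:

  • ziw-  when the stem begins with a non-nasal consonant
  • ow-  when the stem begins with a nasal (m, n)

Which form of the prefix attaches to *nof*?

The first consonant of *nof* is /n/, which is a nasal, so the prefix is ow-.

ow-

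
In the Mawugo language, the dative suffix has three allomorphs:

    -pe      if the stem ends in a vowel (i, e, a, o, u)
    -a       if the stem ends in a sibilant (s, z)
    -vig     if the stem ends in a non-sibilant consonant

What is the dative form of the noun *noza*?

nozape

The final sound of *noza* is /a/, which is a vowel, so the suffix is -pe, giving *nozape*.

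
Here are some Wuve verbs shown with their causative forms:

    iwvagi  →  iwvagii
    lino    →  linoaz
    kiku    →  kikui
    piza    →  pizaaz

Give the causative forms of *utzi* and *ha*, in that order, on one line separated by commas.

utzii, haaz

Looking at the last vowel of each stem: -i when the last vowel of the stem is a high vowel (*iwvagi*, *kiku*); -az when the last vowel of the stem is a non-high vowel (*lino*, *piza*).
*utzi*: last vowel = /i/, a high vowel → -i → *utzii*.
*ha*: last vowel = /a/, a non-high vowel → -az → *haaz*.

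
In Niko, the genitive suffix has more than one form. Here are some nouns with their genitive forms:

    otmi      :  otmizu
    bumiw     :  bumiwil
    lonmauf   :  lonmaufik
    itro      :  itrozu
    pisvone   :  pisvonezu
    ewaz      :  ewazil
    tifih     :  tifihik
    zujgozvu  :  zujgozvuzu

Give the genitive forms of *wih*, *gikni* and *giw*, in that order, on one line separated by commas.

wihik, giknizu, giwil

The alternation tracks the final sound of the stem — -ik when the stem ends in a voiceless consonant (*lonmauf*, *tifih*); -il when the stem ends in a voiced consonant (*bumiw*, *ewaz*); -zu when the stem ends in a vowel (*otmi*, *itro*, *pisvone*, *zujgozvu*).
*wih* — final sound /h/ (a voiceless consonant) → -ik → *wihik*.
*gikni*: final sound = /i/, a vowel → -zu → *giknizu*.
Since the final sound of *giw* is /w/ (a voiced consonant), it takes -il, giving *giwil*.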